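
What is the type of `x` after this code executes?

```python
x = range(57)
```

range() returns a range object

range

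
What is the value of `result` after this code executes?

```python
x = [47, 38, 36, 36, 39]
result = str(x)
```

x = [47, 38, 36, 36, 39]; result = '[47, 38, 36, 36, 39]'

'[47, 38, 36, 36, 39]'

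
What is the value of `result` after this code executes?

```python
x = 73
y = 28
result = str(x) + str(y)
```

x = 73; y = 28; result = '7328'

'7328'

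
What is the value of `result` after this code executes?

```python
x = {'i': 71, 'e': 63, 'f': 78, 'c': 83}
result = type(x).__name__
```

x is dict; result = 'dict'

'dict'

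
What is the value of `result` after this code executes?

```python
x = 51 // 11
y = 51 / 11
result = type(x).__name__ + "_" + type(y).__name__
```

x is int; y is float; result = 'int_float'

'int_float'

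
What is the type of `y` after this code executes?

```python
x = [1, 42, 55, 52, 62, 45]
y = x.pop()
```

list.pop() returns the popped element

int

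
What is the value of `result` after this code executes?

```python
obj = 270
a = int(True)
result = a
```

obj = 270; a = 1; result = 1

1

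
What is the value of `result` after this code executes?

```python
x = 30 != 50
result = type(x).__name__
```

x is bool; result = 'bool'

'bool'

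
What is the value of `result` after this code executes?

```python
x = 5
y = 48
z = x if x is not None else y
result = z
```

x = 5; y = 48; z = 5; result = 5

5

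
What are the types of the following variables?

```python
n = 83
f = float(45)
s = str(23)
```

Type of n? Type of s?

n is assigned a bare integer (no decimal point), so it is an int; s is assigned the result of calling str(), which returns a str

int, str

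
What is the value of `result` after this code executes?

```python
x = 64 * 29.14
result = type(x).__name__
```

x is float; result = 'float'

'float'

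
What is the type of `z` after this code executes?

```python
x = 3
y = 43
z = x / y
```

int / int = float

float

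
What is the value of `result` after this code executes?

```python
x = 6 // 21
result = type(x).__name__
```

x is int; result = 'int'

'int'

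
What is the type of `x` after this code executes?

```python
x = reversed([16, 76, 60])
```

reversed() on a list returns list_reverseiterator

list_reverseiterator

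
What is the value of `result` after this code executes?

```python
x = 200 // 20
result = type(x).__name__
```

x is int; result = 'int'

'int'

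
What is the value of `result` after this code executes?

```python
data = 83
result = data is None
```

data = 83; result = False

False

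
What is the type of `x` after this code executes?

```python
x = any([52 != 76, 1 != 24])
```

any() returns bool

bool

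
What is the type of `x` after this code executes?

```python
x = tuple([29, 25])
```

tuple() constructor returns tuple

tuple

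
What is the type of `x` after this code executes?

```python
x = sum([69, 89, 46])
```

sum() of ints returns int

int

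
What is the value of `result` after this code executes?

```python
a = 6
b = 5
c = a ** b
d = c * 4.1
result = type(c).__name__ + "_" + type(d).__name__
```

a is int; b is int; c is int; d is float; result = 'int_float'

'int_float'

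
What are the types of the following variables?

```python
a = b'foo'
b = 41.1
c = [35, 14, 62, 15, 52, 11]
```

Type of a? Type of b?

a is assigned a bytes literal (b'...' prefix); b is assigned a number with a decimal point, so it is a float

bytes, float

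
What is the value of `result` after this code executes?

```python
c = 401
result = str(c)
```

c = 401; result = '401'

'401'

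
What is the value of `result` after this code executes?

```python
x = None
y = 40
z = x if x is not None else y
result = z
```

x = None; y = 40; z = 40; result = 40

40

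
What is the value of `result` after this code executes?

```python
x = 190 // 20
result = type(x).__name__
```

x is int; result = 'int'

'int'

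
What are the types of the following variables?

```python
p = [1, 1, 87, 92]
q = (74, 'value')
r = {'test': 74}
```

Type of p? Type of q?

p is assigned a list literal (square brackets); q is assigned a tuple (parenthesized, comma-separated values)

list, tuple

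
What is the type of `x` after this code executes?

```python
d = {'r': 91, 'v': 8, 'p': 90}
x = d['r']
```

Accessing dict[str, int] with str key returns int

int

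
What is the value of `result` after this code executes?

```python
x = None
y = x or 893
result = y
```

x = None; y = 893; result = 893

893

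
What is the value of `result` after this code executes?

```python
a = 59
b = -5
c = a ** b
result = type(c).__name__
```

a is int; b is int; c is float; result = 'float'

'float'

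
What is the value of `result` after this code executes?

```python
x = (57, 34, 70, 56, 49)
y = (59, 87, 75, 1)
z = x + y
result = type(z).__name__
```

x is tuple; y is tuple; z is tuple; result = 'tuple'

'tuple'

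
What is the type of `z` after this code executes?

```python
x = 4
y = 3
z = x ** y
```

positive int ** positive int = int

int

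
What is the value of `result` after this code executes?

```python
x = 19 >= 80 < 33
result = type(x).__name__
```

x is bool; result = 'bool'

'bool'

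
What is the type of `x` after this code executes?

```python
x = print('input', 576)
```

print() returns None

NoneType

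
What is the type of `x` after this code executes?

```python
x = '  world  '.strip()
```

str.strip() returns str

str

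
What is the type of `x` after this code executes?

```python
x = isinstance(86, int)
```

isinstance() returns bool

bool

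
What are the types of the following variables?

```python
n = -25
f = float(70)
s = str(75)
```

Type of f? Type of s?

f is assigned the result of calling float(), which returns a float; s is assigned the result of calling str(), which returns a str

float, str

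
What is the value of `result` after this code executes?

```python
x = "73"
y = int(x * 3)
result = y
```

x = '73'; y = 737373; result = 737373

737373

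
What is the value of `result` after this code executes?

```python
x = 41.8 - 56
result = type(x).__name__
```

x is float; result = 'float'

'float'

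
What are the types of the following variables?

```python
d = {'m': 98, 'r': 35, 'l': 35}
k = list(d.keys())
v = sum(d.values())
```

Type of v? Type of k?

sum of ints is int; list() converts to list

int, list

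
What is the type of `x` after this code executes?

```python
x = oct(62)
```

oct() returns str representation

str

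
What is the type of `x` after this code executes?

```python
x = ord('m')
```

ord() returns int (code point)

int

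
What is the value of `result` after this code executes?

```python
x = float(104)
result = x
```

x = 104.0; result = 104.0

104.0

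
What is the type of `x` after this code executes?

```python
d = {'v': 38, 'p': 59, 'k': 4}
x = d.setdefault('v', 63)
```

dict.setdefault() returns the (existing or default) value

int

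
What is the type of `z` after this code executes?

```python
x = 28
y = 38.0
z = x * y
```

int * float = float

float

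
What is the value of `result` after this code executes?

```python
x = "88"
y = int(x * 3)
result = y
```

x = '88'; y = 888888; result = 888888

888888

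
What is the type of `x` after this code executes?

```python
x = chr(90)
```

chr() returns str (single char)

str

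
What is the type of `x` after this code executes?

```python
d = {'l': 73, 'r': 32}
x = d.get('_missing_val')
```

dict.get() returns None when key not found

NoneType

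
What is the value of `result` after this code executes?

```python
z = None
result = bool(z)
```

z = None; result = False

False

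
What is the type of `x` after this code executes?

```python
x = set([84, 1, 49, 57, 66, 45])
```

set() constructor returns set

set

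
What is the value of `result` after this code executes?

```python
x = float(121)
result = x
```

x = 121.0; result = 121.0

121.0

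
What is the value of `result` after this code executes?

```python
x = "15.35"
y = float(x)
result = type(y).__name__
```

x is str; y is float; result = 'float'

'float'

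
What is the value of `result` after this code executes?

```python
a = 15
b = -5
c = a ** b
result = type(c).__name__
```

a is int; b is int; c is float; result = 'float'

'float'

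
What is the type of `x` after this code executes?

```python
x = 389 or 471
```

'or' returns first truthy value (int)

int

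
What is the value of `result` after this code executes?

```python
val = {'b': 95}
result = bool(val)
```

val = {'b': 95}; result = True

True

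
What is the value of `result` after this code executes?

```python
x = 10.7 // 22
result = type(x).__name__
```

x is float; result = 'float'

'float'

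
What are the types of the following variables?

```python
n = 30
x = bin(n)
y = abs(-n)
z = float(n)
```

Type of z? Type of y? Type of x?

float() returns float; abs() of int returns int; bin() returns str

float, int, str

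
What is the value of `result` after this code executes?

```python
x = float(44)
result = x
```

x = 44.0; result = 44.0

44.0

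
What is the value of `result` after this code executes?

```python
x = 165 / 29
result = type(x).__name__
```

x is float; result = 'float'

'float'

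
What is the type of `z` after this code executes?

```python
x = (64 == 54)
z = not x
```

'not' returns bool

bool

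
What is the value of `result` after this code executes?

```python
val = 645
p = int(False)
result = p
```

val = 645; p = 0; result = 0

0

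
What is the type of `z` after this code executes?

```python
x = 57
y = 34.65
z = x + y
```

int + float = float

float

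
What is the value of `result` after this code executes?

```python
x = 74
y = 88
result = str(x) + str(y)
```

x = 74; y = 88; result = '7488'

'7488'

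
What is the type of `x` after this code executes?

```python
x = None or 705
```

'or' with None returns the other truthy value

int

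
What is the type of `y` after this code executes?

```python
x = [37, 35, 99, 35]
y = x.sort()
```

list.sort() returns None (mutates in place)

NoneType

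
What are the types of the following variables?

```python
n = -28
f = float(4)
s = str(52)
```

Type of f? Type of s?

f is assigned the result of calling float(), which returns a float; s is assigned the result of calling str(), which returns a str

float, str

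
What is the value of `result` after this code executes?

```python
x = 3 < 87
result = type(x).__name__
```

x is bool; result = 'bool'

'bool'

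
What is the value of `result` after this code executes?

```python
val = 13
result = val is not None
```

val = 13; result = True

True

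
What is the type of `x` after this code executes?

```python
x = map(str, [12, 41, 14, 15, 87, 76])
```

map() returns a map object

map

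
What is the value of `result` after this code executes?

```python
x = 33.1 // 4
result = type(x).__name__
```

x is float; result = 'float'

'float'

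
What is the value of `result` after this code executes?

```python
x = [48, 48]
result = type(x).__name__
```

x is list; result = 'list'

'list'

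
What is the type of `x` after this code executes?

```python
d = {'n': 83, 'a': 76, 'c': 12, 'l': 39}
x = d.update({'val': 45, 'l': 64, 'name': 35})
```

dict.update() returns None

NoneType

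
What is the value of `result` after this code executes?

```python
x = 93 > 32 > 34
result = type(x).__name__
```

x is bool; result = 'bool'

'bool'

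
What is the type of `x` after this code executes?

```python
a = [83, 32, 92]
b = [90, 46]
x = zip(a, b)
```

zip() returns a zip object

zip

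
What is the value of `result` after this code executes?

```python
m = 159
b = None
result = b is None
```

m = 159; b = None; result = True

True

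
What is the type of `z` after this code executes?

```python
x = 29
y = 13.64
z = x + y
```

int + float = float

float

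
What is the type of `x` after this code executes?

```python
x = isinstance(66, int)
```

isinstance() returns bool

bool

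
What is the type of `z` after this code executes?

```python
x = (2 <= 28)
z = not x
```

'not' returns bool

bool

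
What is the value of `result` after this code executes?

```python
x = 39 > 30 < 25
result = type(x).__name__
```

x is bool; result = 'bool'

'bool'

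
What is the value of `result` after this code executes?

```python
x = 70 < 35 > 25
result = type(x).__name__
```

x is bool; result = 'bool'

'bool'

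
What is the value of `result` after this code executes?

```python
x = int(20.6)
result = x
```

x = 20; result = 20

20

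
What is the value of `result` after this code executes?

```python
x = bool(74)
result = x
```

x = True; result = True

True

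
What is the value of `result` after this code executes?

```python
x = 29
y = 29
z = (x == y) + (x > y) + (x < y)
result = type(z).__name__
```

x is int; y is int; z is int; result = 'int'

'int'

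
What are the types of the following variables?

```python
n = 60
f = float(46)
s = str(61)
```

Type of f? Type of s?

f is assigned the result of calling float(), which returns a float; s is assigned the result of calling str(), which returns a str

float, str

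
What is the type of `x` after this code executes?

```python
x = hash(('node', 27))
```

hash() returns int

int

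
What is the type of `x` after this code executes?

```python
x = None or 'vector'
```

'or' with None returns the other truthy value (str)

str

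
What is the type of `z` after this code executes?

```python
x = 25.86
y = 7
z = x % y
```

float % int = float

float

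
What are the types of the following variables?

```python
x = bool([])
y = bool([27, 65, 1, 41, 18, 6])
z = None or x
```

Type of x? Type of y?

bool() returns bool; bool() returns bool

bool, bool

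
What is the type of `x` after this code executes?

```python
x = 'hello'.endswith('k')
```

str.endswith() returns bool

bool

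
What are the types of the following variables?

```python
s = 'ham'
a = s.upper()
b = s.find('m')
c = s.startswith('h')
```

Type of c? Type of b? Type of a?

startswith() returns bool; find() returns int; upper() returns str

bool, int, str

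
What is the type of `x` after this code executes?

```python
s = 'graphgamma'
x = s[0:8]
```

Slicing a str returns str

str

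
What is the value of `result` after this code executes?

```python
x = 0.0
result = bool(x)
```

x = 0.0; result = False

False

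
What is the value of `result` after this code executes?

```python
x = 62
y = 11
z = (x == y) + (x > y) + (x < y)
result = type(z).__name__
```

x is int; y is int; z is int; result = 'int'

'int'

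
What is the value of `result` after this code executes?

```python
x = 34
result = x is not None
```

x = 34; result = True

True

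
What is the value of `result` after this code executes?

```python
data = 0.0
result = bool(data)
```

data = 0.0; result = False

False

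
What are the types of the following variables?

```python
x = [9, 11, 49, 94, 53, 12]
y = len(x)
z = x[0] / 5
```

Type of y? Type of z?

len() returns int; int / int = float

int, float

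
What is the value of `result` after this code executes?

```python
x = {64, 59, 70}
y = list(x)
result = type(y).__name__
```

x is set; y is list; result = 'list'

'list'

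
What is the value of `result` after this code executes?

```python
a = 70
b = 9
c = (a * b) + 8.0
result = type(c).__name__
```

a is int; b is int; c is float; result = 'float'

'float'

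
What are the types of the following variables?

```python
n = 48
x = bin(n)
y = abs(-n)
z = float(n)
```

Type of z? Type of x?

float() returns float; bin() returns str

float, str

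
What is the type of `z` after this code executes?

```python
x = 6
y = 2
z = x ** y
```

positive int ** positive int = int

int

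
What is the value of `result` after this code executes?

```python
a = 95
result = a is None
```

a = 95; result = False

False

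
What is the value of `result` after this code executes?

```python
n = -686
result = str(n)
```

n = -686; result = '-686'

'-686'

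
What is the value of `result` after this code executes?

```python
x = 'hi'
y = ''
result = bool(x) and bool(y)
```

x = 'hi'; y = ''; result = False

False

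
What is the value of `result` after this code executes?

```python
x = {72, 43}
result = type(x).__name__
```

x is set; result = 'set'

'set'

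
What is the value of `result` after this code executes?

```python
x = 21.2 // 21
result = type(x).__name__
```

x is float; result = 'float'

'float'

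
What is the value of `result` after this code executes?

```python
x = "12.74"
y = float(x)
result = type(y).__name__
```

x is str; y is float; result = 'float'

'float'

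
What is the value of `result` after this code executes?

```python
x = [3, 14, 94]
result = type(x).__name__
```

x is list; result = 'list'

'list'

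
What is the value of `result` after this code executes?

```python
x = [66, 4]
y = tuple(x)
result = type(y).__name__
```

x is list; y is tuple; result = 'tuple'

'tuple'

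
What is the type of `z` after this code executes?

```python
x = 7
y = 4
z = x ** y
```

positive int ** positive int = int

int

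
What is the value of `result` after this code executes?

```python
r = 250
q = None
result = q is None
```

r = 250; q = None; result = True

True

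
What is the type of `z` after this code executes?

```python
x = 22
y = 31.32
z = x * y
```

int * float = float

float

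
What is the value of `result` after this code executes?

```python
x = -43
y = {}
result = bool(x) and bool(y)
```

x = -43; y = {}; result = False

False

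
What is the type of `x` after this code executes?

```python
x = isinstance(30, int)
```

isinstance() returns bool

bool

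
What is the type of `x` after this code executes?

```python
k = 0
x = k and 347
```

'and' returns first falsy value (0 is int)

int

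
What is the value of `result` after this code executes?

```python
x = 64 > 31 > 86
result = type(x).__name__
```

x is bool; result = 'bool'

'bool'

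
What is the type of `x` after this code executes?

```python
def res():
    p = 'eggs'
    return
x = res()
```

Bare return returns None

NoneType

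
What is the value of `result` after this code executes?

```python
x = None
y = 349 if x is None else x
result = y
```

x = None; y = 349; result = 349

349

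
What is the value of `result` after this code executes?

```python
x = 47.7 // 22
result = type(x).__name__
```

x is float; result = 'float'

'float'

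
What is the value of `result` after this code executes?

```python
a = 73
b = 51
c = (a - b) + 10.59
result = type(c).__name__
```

a is int; b is int; c is float; result = 'float'

'float'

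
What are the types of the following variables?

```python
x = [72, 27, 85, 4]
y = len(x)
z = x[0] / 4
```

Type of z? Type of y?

int / int = float; len() returns int

float, int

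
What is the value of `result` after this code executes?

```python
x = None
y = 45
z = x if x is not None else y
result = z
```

x = None; y = 45; z = 45; result = 45

45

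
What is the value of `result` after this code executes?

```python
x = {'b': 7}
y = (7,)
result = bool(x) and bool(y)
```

x = {'b': 7}; y = (7,); result = True

True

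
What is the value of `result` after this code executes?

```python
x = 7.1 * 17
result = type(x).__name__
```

x is float; result = 'float'

'float'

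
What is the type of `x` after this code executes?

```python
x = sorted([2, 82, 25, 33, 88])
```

sorted() always returns list

list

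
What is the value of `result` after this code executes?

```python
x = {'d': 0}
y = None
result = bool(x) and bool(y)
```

x = {'d': 0}; y = None; result = False

False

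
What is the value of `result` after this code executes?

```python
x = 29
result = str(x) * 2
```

x = 29; result = '2929'

'2929'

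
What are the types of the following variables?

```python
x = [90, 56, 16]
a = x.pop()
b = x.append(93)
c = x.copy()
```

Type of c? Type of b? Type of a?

copy() returns list; append() returns None; pop() returns element

list, NoneType, int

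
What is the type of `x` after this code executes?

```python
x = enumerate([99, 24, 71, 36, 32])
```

enumerate() returns an enumerate object

enumerate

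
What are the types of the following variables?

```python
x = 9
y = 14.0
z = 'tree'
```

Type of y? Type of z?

y is assigned a number with a decimal point, so it is a float; z is assigned a quoted string literal, so it is a str

float, str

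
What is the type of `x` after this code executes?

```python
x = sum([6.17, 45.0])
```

sum() of floats returns float

float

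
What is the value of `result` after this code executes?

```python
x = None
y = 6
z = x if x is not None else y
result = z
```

x = None; y = 6; z = 6; result = 6

6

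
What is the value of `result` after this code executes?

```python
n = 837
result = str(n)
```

n = 837; result = '837'

'837'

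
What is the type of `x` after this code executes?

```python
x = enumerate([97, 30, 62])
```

enumerate() returns an enumerate object

enumerate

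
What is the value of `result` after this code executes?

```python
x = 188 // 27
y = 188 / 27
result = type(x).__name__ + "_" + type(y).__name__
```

x is int; y is float; result = 'int_float'

'int_float'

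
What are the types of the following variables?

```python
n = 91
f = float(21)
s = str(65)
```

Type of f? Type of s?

f is assigned the result of calling float(), which returns a float; s is assigned the result of calling str(), which returns a str

float, str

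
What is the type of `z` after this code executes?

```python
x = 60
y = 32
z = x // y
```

int // int = int

int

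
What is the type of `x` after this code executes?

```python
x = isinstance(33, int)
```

isinstance() returns bool

bool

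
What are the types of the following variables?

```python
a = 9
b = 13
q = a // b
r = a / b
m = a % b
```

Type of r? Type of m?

/ returns float; % of ints returns int

float, int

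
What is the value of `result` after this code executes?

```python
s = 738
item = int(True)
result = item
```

s = 738; item = 1; result = 1

1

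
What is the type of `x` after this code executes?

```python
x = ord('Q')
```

ord() returns int (code point)

int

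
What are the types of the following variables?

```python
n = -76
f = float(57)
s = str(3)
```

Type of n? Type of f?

n is assigned a bare integer (no decimal point), so it is an int; f is assigned the result of calling float(), which returns a float

int, float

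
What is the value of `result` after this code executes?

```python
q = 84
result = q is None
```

q = 84; result = False

False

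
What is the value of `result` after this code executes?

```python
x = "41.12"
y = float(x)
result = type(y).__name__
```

x is str; y is float; result = 'float'

'float'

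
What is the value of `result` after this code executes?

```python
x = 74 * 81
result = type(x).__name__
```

x is int; result = 'int'

'int'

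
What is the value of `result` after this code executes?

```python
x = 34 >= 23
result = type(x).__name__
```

x is bool; result = 'bool'

'bool'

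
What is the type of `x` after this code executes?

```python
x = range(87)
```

range() returns a range object

range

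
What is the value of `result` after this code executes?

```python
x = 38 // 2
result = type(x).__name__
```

x is int; result = 'int'

'int'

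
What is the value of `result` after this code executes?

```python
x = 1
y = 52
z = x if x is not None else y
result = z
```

x = 1; y = 52; z = 1; result = 1

1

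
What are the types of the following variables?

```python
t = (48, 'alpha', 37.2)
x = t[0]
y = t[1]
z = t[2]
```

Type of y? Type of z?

tuple[1] is str; tuple[2] is float

str, float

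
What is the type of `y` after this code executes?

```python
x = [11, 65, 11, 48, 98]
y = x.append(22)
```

list.append() returns None (mutates in place)

NoneType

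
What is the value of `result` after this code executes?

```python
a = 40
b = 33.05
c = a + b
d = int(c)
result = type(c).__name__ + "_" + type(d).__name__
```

a is int; b is float; c is float; d is int; result = 'float_int'

'float_int'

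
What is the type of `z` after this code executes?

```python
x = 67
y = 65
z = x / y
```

int / int = float

float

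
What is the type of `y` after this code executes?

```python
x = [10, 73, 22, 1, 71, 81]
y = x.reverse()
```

list.reverse() returns None

NoneType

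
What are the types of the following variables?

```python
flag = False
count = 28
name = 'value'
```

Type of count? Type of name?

count is assigned a bare integer (no decimal point), so it is an int; name is assigned a quoted string literal, so it is a str

int, str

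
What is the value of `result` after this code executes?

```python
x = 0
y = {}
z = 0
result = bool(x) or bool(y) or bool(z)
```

x = 0; y = {}; z = 0; result = False

False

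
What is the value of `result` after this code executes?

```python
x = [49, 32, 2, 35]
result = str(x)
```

x = [49, 32, 2, 35]; result = '[49, 32, 2, 35]'

'[49, 32, 2, 35]'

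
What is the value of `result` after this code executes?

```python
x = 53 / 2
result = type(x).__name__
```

x is float; result = 'float'

'float'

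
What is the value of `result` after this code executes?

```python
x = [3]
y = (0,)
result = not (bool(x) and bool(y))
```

x = [3]; y = (0,); result = False

False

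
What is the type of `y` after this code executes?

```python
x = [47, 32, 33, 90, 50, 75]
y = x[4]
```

Indexing list[int] returns int

int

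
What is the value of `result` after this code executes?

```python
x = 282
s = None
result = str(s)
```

x = 282; s = None; result = 'None'

'None'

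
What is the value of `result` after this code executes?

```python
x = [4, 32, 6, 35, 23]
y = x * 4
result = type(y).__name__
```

x is list; y is list; result = 'list'

'list'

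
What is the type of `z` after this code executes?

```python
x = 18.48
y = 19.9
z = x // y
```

float // float = float

float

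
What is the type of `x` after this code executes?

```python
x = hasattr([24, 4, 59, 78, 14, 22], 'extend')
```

hasattr() returns bool

bool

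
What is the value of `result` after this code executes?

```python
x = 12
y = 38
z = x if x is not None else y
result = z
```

x = 12; y = 38; z = 12; result = 12

12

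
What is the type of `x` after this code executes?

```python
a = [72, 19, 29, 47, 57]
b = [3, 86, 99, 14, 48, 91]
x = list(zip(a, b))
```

list(zip()) returns a list of tuples

list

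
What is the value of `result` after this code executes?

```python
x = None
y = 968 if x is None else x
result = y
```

x = None; y = 968; result = 968

968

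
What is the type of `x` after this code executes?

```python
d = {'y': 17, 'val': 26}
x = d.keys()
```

.keys() returns dict_keys view

dict_keys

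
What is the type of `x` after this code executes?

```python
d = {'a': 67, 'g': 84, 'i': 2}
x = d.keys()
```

.keys() returns dict_keys view

dict_keys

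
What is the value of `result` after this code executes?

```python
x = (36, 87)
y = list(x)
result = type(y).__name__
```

x is tuple; y is list; result = 'list'

'list'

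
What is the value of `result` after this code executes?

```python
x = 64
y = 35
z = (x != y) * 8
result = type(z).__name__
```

x is int; y is int; z is int; result = 'int'

'int'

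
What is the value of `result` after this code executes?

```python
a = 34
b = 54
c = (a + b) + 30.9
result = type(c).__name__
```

a is int; b is int; c is float; result = 'float'

'float'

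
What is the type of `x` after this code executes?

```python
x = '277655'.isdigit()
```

str.isdigit() returns bool

bool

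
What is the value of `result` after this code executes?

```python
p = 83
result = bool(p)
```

p = 83; result = True

True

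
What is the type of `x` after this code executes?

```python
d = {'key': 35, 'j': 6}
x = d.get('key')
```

dict.get() returns value type when found

int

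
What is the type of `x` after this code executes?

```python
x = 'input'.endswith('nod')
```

str.endswith() returns bool

bool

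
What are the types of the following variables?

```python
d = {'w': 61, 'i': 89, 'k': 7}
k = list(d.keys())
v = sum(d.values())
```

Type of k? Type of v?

list() converts to list; sum of ints is int

list, int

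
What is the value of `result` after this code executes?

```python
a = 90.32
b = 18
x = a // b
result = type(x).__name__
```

a is float; b is int; x is float; result = 'float'

'float'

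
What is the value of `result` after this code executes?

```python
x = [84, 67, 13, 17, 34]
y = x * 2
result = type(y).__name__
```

x is list; y is list; result = 'list'

'list'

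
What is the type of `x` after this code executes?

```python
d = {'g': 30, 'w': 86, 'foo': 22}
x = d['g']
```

Accessing dict[str, int] with str key returns int

int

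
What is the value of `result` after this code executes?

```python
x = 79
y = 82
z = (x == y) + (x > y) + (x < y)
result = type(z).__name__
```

x is int; y is int; z is int; result = 'int'

'int'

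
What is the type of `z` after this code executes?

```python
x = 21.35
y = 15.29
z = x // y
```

float // float = float

float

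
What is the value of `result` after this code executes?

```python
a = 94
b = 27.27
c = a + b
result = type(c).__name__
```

a is int; b is float; c is float; result = 'float'

'float'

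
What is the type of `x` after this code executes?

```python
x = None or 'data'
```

'or' with None returns the other truthy value (str)

str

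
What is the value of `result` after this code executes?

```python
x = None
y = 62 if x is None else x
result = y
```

x = None; y = 62; result = 62

62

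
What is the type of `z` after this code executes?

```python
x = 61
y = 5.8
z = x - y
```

int - float = float

float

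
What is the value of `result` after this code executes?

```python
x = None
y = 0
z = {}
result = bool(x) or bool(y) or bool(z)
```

x = None; y = 0; z = {}; result = False

False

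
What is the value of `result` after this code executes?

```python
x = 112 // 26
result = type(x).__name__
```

x is int; result = 'int'

'int'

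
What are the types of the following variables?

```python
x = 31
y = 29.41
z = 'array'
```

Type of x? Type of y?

x is assigned a bare integer (no decimal point), so it is an int; y is assigned a number with a decimal point, so it is a float

int, float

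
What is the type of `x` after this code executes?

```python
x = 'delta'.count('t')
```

str.count() returns int

int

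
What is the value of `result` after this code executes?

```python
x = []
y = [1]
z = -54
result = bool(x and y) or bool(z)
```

x = []; y = [1]; z = -54; result = True

True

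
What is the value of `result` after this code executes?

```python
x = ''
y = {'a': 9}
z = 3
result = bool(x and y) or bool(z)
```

x = ''; y = {'a': 9}; z = 3; result = True

True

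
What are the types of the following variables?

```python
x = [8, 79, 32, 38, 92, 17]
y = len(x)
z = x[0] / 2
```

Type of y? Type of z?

len() returns int; int / int = float

int, float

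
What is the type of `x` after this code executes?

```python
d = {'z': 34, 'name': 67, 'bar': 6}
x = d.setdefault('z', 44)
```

dict.setdefault() returns the (existing or default) value

int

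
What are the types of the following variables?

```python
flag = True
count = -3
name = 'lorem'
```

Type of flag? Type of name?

flag is assigned the constant True, which has type bool; name is assigned a quoted string literal, so it is a str

bool, str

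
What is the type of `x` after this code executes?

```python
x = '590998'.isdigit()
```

str.isdigit() returns bool

bool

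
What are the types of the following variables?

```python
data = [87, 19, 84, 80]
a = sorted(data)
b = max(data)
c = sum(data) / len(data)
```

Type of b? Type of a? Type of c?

max of ints returns int; sorted() returns list; int / int = float

int, list, float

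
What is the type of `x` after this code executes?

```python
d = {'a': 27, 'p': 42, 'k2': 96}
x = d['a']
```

Accessing dict[str, int] with str key returns int

int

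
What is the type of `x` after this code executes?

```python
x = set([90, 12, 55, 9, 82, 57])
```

set() constructor returns set

set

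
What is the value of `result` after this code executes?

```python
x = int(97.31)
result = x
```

x = 97; result = 97

97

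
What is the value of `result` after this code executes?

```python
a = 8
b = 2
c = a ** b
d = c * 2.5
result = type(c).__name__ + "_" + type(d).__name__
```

a is int; b is int; c is int; d is float; result = 'int_float'

'int_float'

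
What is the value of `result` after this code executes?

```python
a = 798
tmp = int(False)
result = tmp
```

a = 798; tmp = 0; result = 0

0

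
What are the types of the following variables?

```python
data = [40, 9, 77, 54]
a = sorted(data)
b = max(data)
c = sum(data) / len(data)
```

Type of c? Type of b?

int / int = float; max of ints returns int

float, int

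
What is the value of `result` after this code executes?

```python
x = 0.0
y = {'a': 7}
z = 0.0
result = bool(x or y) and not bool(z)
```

x = 0.0; y = {'a': 7}; z = 0.0; result = True

True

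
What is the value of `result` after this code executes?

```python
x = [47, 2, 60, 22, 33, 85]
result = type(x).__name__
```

x is list; result = 'list'

'list'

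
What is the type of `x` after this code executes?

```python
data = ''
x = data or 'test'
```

'or' returns first truthy value (str)

str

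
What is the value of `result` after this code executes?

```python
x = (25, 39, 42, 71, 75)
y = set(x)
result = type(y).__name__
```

x is tuple; y is set; result = 'set'

'set'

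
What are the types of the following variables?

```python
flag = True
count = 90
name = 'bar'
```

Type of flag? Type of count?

flag is assigned the constant True, which has type bool; count is assigned a bare integer (no decimal point), so it is an int

bool, int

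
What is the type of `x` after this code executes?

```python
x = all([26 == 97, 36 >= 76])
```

all() returns bool

bool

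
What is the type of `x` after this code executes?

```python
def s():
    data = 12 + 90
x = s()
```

Function without return returns None

NoneType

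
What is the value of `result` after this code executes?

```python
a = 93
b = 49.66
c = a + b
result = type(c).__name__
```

a is int; b is float; c is float; result = 'float'

'float'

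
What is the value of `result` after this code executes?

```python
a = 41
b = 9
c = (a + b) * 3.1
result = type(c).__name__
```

a is int; b is int; c is float; result = 'float'

'float'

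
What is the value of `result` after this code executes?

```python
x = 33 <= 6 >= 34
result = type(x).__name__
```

x is bool; result = 'bool'

'bool'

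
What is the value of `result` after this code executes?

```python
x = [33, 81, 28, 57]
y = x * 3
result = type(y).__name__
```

x is list; y is list; result = 'list'

'list'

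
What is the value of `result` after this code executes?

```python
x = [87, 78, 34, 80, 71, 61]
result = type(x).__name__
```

x is list; result = 'list'

'list'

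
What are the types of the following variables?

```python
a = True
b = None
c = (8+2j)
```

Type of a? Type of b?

a is assigned the constant True, which has type bool; b is assigned None, whose type is NoneType

bool, NoneType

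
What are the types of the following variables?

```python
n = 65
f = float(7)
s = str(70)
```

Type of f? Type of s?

f is assigned the result of calling float(), which returns a float; s is assigned the result of calling str(), which returns a str

float, str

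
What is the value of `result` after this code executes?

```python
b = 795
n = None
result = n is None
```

b = 795; n = None; result = True

True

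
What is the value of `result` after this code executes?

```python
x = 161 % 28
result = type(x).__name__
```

x is int; result = 'int'

'int'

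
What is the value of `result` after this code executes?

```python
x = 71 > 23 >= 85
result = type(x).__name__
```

x is bool; result = 'bool'

'bool'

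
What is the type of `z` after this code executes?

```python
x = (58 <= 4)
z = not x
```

'not' returns bool

bool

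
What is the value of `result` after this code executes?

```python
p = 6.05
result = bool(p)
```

p = 6.05; result = True

True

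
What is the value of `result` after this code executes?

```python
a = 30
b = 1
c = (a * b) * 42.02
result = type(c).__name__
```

a is int; b is int; c is float; result = 'float'

'float'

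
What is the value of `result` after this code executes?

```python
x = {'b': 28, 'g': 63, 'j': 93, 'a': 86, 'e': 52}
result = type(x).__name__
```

x is dict; result = 'dict'

'dict'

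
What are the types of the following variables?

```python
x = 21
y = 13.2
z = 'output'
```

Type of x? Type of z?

x is assigned a bare integer (no decimal point), so it is an int; z is assigned a quoted string literal, so it is a str

int, str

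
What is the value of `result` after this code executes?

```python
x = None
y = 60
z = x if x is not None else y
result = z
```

x = None; y = 60; z = 60; result = 60

60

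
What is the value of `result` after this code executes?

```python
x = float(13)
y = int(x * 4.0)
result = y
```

x = 13.0; y = 52; result = 52

52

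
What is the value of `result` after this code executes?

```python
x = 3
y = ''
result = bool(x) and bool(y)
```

x = 3; y = ''; result = False

False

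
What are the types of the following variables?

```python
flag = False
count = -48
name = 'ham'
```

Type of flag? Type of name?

flag is assigned the constant False, which has type bool; name is assigned a quoted string literal, so it is a str

bool, str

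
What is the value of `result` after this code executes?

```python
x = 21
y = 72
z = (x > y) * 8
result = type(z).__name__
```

x is int; y is int; z is int; result = 'int'

'int'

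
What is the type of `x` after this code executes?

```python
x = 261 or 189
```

'or' returns first truthy value (int)

int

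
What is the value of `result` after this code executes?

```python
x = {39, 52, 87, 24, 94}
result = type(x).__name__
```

x is set; result = 'set'

'set'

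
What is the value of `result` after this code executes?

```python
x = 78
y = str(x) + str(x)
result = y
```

x = 78; y = '7878'; result = '7878'

'7878'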